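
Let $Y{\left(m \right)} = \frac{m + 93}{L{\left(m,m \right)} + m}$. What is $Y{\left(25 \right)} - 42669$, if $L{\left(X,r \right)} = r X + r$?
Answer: $- \frac{28801457}{675} \approx -42669.0$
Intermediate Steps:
$L{\left(X,r \right)} = r + X r$ ($L{\left(X,r \right)} = X r + r = r + X r$)
$Y{\left(m \right)} = \frac{93 + m}{m + m \left(1 + m\right)}$ ($Y{\left(m \right)} = \frac{m + 93}{m \left(1 + m\right) + m} = \frac{93 + m}{m + m \left(1 + m\right)}$)
$Y{\left(25 \right)} - 42669 = \frac{93 + 25}{25 \left(2 + 25\right)} - 42669 = \frac{1}{25} \cdot \frac{1}{27} \cdot 118 - 42669 = \frac{118}{675} - 42669 = - \frac{28801457}{675}$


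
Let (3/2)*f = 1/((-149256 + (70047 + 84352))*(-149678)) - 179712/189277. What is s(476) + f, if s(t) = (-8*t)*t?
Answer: -396157281502461401821/218556435346887 ≈ -1.8126e+6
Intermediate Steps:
s(t) = -8*t**2
f = -138341211250525/218556435346887 (f = 2*(1/((-149256 + (70047 + 84352))*(-149678)) - 179712/189277)/3 = 2*(-1/149678/(-149256 + 154399) - 179712*1/189277)/3 = 2*(-1/149678/5143 - 179712/189277)/3 = 2*((1/5143)*(-1/149678) - 179712/189277)/3 = 2*(-1/769793954 - 179712/189277)/3 = (2/3)*(-138341211250525/145704290231258) = -138341211250525/218556435346887 ≈ -0.63298)
s(476) + f = -8*476**2 - 138341211250525/218556435346887 = -8*226576 - 138341211250525/218556435346887 = -1812608 - 138341211250525/218556435346887 = -396157281502461401821/218556435346887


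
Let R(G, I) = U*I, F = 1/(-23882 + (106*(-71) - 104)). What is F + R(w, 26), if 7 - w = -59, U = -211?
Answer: -172874833/31512 ≈ -5486.0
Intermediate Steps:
w = 66 (w = 7 - 1*(-59) = 7 + 59 = 66)
F = -1/31512 (F = 1/(-23882 + (-7526 - 104)) = 1/(-23882 - 7630) = 1/(-31512) = -1/31512 ≈ -3.1734e-5)
R(G, I) = -211*I
F + R(w, 26) = -1/31512 - 211*26 = -1/31512 - 5486 = -172874833/31512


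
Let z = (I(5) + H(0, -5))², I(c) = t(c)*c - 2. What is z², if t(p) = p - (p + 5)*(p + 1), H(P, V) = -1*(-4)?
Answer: 5554571841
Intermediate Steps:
H(P, V) = 4
t(p) = p - (1 + p)*(5 + p) (t(p) = p - (5 + p)*(1 + p) = p - (1 + p)*(5 + p))
I(c) = -2 + c*(-5 - c² - 5*c) (I(c) = (-5 - c² - 5*c)*c - 2 = c*(-5 - c² - 5*c) - 2 = -2 + c*(-5 - c² - 5*c))
z = 74529 (z = ((-2 - 1*5*(5 + 5² + 5*5)) + 4)² = ((-2 - 1*5*(5 + 25 + 25)) + 4)² = ((-2 - 1*5*55) + 4)² = ((-2 - 275) + 4)² = (-277 + 4)² = (-273)² = 74529)
z² = 74529² = 5554571841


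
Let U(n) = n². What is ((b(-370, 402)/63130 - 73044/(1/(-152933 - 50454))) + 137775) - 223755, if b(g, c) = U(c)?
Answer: 468933240005922/31565 ≈ 1.4856e+10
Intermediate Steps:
b(g, c) = c²
((b(-370, 402)/63130 - 73044/(1/(-152933 - 50454))) + 137775) - 223755 = ((402²/63130 - 73044/(1/(-152933 - 50454))) + 137775) - 223755 = ((161604*(1/63130) - 73044/(1/(-203387))) + 137775) - 223755 = ((80802/31565 - 73044/(-1/203387)) + 137775) - 223755 = ((80802/31565 - 73044*(-203387)) + 137775) - 223755 = ((80802/31565 + 14856200028) + 137775) - 223755 = (468935953964622/31565 + 137775) - 223755 = 468940302832497/31565 - 223755 = 468933240005922/31565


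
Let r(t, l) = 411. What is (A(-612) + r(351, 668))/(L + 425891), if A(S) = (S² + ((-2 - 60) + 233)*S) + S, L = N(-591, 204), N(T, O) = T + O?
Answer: 269691/425504 ≈ 0.63382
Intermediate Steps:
N(T, O) = O + T
L = -387 (L = 204 - 591 = -387)
A(S) = S² + 172*S (A(S) = (S² + (-62 + 233)*S) + S = (S² + 171*S) + S = S² + 172*S)
(A(-612) + r(351, 668))/(L + 425891) = (-612*(172 - 612) + 411)/(-387 + 425891) = (-612*(-440) + 411)/425504 = (269280 + 411)*(1/425504) = 269691*(1/425504) = 269691/425504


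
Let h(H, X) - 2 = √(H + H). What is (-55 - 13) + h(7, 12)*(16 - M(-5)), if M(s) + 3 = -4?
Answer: -22 + 23*√14 ≈ 64.058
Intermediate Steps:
M(s) = -7 (M(s) = -3 - 4 = -7)
h(H, X) = 2 + √2*√H (h(H, X) = 2 + √(H + H) = 2 + √(2*H) = 2 + √2*√H)
(-55 - 13) + h(7, 12)*(16 - M(-5)) = (-55 - 13) + (2 + √2*√7)*(16 - 1*(-7)) = -68 + (2 + √14)*(16 + 7) = -68 + (2 + √14)*23 = -68 + (46 + 23*√14) = -22 + 23*√14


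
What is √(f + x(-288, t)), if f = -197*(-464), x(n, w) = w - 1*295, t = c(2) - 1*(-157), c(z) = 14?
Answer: 2*√22821 ≈ 302.13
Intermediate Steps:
t = 171 (t = 14 - 1*(-157) = 14 + 157 = 171)
x(n, w) = -295 + w (x(n, w) = w - 295 = -295 + w)
f = 91408
√(f + x(-288, t)) = √(91408 + (-295 + 171)) = √(91408 - 124) = √91284 = 2*√22821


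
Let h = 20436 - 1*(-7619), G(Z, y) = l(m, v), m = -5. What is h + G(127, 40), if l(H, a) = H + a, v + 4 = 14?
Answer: 28060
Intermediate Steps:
v = 10 (v = -4 + 14 = 10)
G(Z, y) = 5 (G(Z, y) = -5 + 10 = 5)
h = 28055 (h = 20436 + 7619 = 28055)
h + G(127, 40) = 28055 + 5 = 28060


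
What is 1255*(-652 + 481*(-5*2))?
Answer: -6854810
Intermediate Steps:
1255*(-652 + 481*(-5*2)) = 1255*(-652 + 481*(-10)) = 1255*(-652 - 4810) = 1255*(-5462) = -6854810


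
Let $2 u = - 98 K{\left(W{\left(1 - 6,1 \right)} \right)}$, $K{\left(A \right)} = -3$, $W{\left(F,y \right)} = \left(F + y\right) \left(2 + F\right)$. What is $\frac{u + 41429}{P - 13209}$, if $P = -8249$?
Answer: $- \frac{20788}{10729} \approx -1.9376$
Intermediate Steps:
$W{\left(F,y \right)} = \left(2 + F\right) \left(F + y\right)$
$u = 147$ ($u = \frac{\left(-98\right) \left(-3\right)}{2} = \frac{1}{2} \cdot 294 = 147$)
$\frac{u + 41429}{P - 13209} = \frac{147 + 41429}{-8249 - 13209} = \frac{41576}{-21458} = 41576 \left(- \frac{1}{21458}\right) = - \frac{20788}{10729}$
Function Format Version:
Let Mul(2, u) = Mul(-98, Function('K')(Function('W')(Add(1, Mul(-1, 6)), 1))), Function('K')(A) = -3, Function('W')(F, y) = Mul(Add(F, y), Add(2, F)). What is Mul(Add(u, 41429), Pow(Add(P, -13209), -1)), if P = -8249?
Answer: Rational(-20788, 10729) ≈ -1.9376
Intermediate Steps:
Function('W')(F, y) = Mul(Add(2, F), Add(F, y))
u = 147 (u = Mul(Rational(1, 2), Mul(-98, -3)) = Mul(Rational(1, 2), 294) = 147)
Mul(Add(u, 41429), Pow(Add(P, -13209), -1)) = Mul(Add(147, 41429), Pow(Add(-8249, -13209), -1)) = Mul(41576, Pow(-21458, -1)) = Mul(41576, Rational(-1, 21458)) = Rational(-20788, 10729)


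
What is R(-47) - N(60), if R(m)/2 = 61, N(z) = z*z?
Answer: -3478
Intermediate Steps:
N(z) = z**2
R(m) = 122 (R(m) = 2*61 = 122)
R(-47) - N(60) = 122 - 1*60**2 = 122 - 1*3600 = 122 - 3600 = -3478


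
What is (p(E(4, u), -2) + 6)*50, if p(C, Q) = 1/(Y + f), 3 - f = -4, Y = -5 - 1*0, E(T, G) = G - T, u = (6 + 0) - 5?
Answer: 325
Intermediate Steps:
u = 1 (u = 6 - 5 = 1)
Y = -5 (Y = -5 + 0 = -5)
f = 7 (f = 3 - 1*(-4) = 3 + 4 = 7)
p(C, Q) = ½ (p(C, Q) = 1/(-5 + 7) = 1/2 = ½)
(p(E(4, u), -2) + 6)*50 = (½ + 6)*50 = (13/2)*50 = 325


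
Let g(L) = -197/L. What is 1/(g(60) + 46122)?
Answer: 60/2767123 ≈ 2.1683e-5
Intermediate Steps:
1/(g(60) + 46122) = 1/(-197/60 + 46122) = 1/(2767123/60) = 60/2767123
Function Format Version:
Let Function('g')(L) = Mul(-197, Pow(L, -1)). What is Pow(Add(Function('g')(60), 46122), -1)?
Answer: Rational(60, 2767123) ≈ 2.1683e-5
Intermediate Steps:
Pow(Add(Function('g')(60), 46122), -1) = Pow(Add(Mul(-197, Pow(60, -1)), 46122), -1) = Pow(Add(Mul(-197, Rational(1, 60)), 46122), -1) = Pow(Add(Rational(-197, 60), 46122), -1) = Pow(Rational(2767123, 60), -1) = Rational(60, 2767123)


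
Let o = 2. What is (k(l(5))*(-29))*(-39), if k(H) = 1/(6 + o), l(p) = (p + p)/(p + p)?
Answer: 1131/8 ≈ 141.38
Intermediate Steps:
l(p) = 1 (l(p) = (2*p)/((2*p)) = (2*p)*(1/(2*p)) = 1)
k(H) = ⅛ (k(H) = 1/(6 + 2) = 1/8 = ⅛)
(k(l(5))*(-29))*(-39) = ((⅛)*(-29))*(-39) = -29/8*(-39) = 1131/8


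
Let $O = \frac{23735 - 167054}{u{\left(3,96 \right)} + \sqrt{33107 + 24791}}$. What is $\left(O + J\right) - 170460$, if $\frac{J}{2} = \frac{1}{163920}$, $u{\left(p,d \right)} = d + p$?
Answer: $- \frac{670795558108343}{3942030120} - \frac{143319 \sqrt{57898}}{48097} \approx -1.7088 \cdot 10^{5}$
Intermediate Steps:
$J = \frac{1}{81960}$ ($J = \frac{2}{163920} = 2 \cdot \frac{1}{163920} = \frac{1}{81960} \approx 1.2201 \cdot 10^{-5}$)
$O = - \frac{143319}{99 + \sqrt{57898}}$ ($O = \frac{23735 - 167054}{\left(96 + 3\right) + \sqrt{33107 + 24791}} = - \frac{143319}{99 + \sqrt{57898}} \approx -422.0$)
$\left(O + J\right) - 170460 = \left(\left(\frac{14188581}{48097} - \frac{143319 \sqrt{57898}}{48097}\right) + \frac{1}{81960}\right) - 170460 = \left(\frac{1162896146857}{3942030120} - \frac{143319 \sqrt{57898}}{48097}\right) - 170460 = - \frac{670795558108343}{3942030120} - \frac{143319 \sqrt{57898}}{48097}$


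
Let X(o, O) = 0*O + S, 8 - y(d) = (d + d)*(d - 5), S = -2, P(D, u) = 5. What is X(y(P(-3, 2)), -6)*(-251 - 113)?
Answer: 728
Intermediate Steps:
y(d) = 8 - 2*d*(-5 + d) (y(d) = 8 - (d + d)*(d - 5) = 8 - 2*d*(-5 + d))
X(o, O) = -2 (X(o, O) = 0*O - 2 = 0 - 2 = -2)
X(y(P(-3, 2)), -6)*(-251 - 113) = -2*(-251 - 113) = -2*(-364) = 728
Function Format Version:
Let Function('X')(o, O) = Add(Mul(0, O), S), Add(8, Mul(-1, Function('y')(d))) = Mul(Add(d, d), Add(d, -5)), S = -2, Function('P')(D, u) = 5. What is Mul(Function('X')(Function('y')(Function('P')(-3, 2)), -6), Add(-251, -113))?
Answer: 728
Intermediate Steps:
Function('y')(d) = Add(8, Mul(-2, d, Add(-5, d))) (Function('y')(d) = Add(8, Mul(-1, Mul(Add(d, d), Add(d, -5)))) = Add(8, Mul(-1, Mul(Mul(2, d), Add(-5, d)))) = Add(8, Mul(-1, Mul(2, d, Add(-5, d)))) = Add(8, Mul(-2, d, Add(-5, d))))
Function('X')(o, O) = -2 (Function('X')(o, O) = Add(Mul(0, O), -2) = Add(0, -2) = -2)
Mul(Function('X')(Function('y')(Function('P')(-3, 2)), -6), Add(-251, -113)) = Mul(-2, Add(-251, -113)) = Mul(-2, -364) = 728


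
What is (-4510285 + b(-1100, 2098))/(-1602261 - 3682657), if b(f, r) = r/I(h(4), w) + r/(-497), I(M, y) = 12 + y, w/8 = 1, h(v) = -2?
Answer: 22415616077/26266042460 ≈ 0.85341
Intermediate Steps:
w = 8 (w = 8*1 = 8)
b(f, r) = 477*r/9940 (b(f, r) = r/(12 + 8) + r/(-497) = r/20 + r*(-1/497) = r*(1/20) - r/497 = r/20 - r/497 = 477*r/9940)
(-4510285 + b(-1100, 2098))/(-1602261 - 3682657) = (-4510285 + (477/9940)*2098)/(-1602261 - 3682657) = (-4510285 + 500373/4970)/(-5284918) = -22415616077/4970*(-1/5284918) = 22415616077/26266042460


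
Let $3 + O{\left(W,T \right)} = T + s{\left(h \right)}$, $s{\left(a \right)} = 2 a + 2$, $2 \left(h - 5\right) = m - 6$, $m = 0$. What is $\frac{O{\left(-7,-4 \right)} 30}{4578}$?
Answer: $- \frac{5}{763} \approx -0.0065531$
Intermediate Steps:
$h = 2$ ($h = 5 + \frac{0 - 6}{2} = 5 + \frac{1}{2} \left(-6\right) = 5 - 3 = 2$)
$s{\left(a \right)} = 2 + 2 a$
$O{\left(W,T \right)} = 3 + T$ ($O{\left(W,T \right)} = -3 + \left(T + \left(2 + 2 \cdot 2\right)\right) = -3 + \left(T + \left(2 + 4\right)\right) = -3 + \left(T + 6\right) = -3 + \left(6 + T\right) = 3 + T$)
$\frac{O{\left(-7,-4 \right)} 30}{4578} = \frac{\left(3 - 4\right) 30}{4578} = \left(-1\right) 30 \cdot \frac{1}{4578} = \left(-30\right) \frac{1}{4578} = - \frac{5}{763}$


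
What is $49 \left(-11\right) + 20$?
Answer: $-519$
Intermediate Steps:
$49 \left(-11\right) + 20 = -539 + 20 = -519$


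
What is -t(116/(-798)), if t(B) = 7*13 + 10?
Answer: -101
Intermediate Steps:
t(B) = 101 (t(B) = 91 + 10 = 101)
-t(116/(-798)) = -1*101 = -101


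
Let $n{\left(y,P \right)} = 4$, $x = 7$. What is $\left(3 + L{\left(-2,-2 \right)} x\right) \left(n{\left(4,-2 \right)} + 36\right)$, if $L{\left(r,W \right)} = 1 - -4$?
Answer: $1520$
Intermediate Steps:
$L{\left(r,W \right)} = 5$ ($L{\left(r,W \right)} = 1 + 4 = 5$)
$\left(3 + L{\left(-2,-2 \right)} x\right) \left(n{\left(4,-2 \right)} + 36\right) = \left(3 + 5 \cdot 7\right) \left(4 + 36\right) = \left(3 + 35\right) 40 = 38 \cdot 40 = 1520$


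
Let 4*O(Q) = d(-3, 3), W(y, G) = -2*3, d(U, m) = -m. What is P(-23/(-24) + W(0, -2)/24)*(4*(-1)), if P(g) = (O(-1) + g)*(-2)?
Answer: -⅓ ≈ -0.33333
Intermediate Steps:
W(y, G) = -6
O(Q) = -¾ (O(Q) = (-1*3)/4 = (¼)*(-3) = -¾)
P(g) = 3/2 - 2*g (P(g) = (-¾ + g)*(-2) = 3/2 - 2*g)
P(-23/(-24) + W(0, -2)/24)*(4*(-1)) = (3/2 - 2*(-23/(-24) - 6/24))*(4*(-1)) = (3/2 - 2*(-23*(-1/24) - 6*1/24))*(-4) = (3/2 - 2*(23/24 - ¼))*(-4) = (3/2 - 2*17/24)*(-4) = (3/2 - 17/12)*(-4) = (1/12)*(-4) = -⅓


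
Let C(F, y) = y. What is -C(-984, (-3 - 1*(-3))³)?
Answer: 0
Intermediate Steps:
-C(-984, (-3 - 1*(-3))³) = -(-3 - 1*(-3))³ = -(-3 + 3)³ = -1*0³ = -1*0 = 0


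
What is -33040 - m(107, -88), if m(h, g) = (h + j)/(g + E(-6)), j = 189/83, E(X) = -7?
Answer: -52102266/1577 ≈ -33039.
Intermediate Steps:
j = 189/83 (j = 189*(1/83) = 189/83 ≈ 2.2771)
m(h, g) = (189/83 + h)/(-7 + g) (m(h, g) = (h + 189/83)/(g - 7) = (189/83 + h)/(-7 + g))
-33040 - m(107, -88) = -33040 - (189/83 + 107)/(-7 - 88) = -33040 - 9070/((-95)*83) = -33040 - (-1)*9070/(95*83) = -33040 - 1*(-1814/1577) = -33040 + 1814/1577 = -52102266/1577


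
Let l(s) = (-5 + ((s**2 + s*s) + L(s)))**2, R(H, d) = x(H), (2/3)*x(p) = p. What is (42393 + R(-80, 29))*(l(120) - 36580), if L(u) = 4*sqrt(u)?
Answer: 35049278370645 + 19476016560*sqrt(30) ≈ 3.5156e+13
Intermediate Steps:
x(p) = 3*p/2
R(H, d) = 3*H/2
l(s) = (-5 + 2*s**2 + 4*sqrt(s))**2 (l(s) = (-5 + ((s**2 + s*s) + 4*sqrt(s)))**2 = (-5 + ((s**2 + s**2) + 4*sqrt(s)))**2 = (-5 + (2*s**2 + 4*sqrt(s)))**2 = (-5 + 2*s**2 + 4*sqrt(s))**2)
(42393 + R(-80, 29))*(l(120) - 36580) = (42393 + (3/2)*(-80))*((-5 + 2*120**2 + 4*sqrt(120))**2 - 36580) = (42393 - 120)*((-5 + 2*14400 + 4*(2*sqrt(30)))**2 - 36580) = 42273*((-5 + 28800 + 8*sqrt(30))**2 - 36580) = 42273*((28795 + 8*sqrt(30))**2 - 36580) = 42273*(-36580 + (28795 + 8*sqrt(30))**2) = -1546346340 + 42273*(28795 + 8*sqrt(30))**2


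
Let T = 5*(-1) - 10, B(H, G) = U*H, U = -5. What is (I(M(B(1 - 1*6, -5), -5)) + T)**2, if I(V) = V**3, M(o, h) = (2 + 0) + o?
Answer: 386830224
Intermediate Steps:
B(H, G) = -5*H
M(o, h) = 2 + o
T = -15 (T = -5 - 10 = -15)
(I(M(B(1 - 1*6, -5), -5)) + T)**2 = ((2 - 5*(1 - 1*6))**3 - 15)**2 = ((2 - 5*(1 - 6))**3 - 15)**2 = ((2 - 5*(-5))**3 - 15)**2 = ((2 + 25)**3 - 15)**2 = (27**3 - 15)**2 = (19683 - 15)**2 = 19668**2 = 386830224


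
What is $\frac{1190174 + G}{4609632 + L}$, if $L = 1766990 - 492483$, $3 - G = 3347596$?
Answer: $- \frac{2157419}{5884139} \approx -0.36665$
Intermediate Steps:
$G = -3347593$ ($G = 3 - 3347596 = -3347593$)
$L = 1274507$ ($L = 1766990 - 492483 = 1274507$)
$\frac{1190174 + G}{4609632 + L} = \frac{1190174 - 3347593}{4609632 + 1274507} = - \frac{2157419}{5884139}$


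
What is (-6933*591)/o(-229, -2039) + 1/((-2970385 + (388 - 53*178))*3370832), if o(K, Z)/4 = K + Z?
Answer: 20412142595230219/45194226104664 ≈ 451.65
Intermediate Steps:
o(K, Z) = 4*K + 4*Z (o(K, Z) = 4*(K + Z) = 4*K + 4*Z)
(-6933*591)/o(-229, -2039) + 1/((-2970385 + (388 - 53*178))*3370832) = (-6933*591)/(4*(-229) + 4*(-2039)) + 1/((-2970385 + (388 - 53*178))*3370832) = -4097403/(-916 - 8156) + (1/3370832)/(-2970385 + (388 - 9434)) = -4097403/(-9072) + (1/3370832)/(-2970385 - 9046) = -4097403*(-1/9072) + (1/3370832)/(-2979431) = 455267/1008 - 1/2979431*1/3370832 = 455267/1008 - 1/10043161356592 = 20412142595230219/45194226104664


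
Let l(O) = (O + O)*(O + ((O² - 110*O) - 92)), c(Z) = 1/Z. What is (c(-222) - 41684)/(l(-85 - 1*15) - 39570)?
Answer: 9253849/932659740 ≈ 0.0099220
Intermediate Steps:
l(O) = 2*O*(-92 + O² - 109*O) (l(O) = (2*O)*(O + (-92 + O² - 110*O)) = (2*O)*(-92 + O² - 109*O) = 2*O*(-92 + O² - 109*O))
(c(-222) - 41684)/(l(-85 - 1*15) - 39570) = (1/(-222) - 41684)/(2*(-85 - 1*15)*(-92 + (-85 - 1*15)² - 109*(-85 - 1*15)) - 39570) = (-1/222 - 41684)/(2*(-85 - 15)*(-92 + (-85 - 15)² - 109*(-85 - 15)) - 39570) = -9253849/(222*(2*(-100)*(-92 + (-100)² - 109*(-100)) - 39570)) = -9253849/(222*(2*(-100)*(-92 + 10000 + 10900) - 39570)) = -9253849/(222*(2*(-100)*20808 - 39570)) = -9253849/(222*(-4161600 - 39570)) = -9253849/222/(-4201170) = -9253849/222*(-1/4201170) = 9253849/932659740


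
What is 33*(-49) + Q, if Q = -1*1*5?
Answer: -1622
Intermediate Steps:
Q = -5 (Q = -1*5 = -5)
33*(-49) + Q = 33*(-49) - 5 = -1617 - 5 = -1622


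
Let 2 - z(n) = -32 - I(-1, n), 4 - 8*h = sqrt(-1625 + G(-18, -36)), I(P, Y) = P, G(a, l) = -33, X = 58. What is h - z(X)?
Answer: -65/2 - I*sqrt(1658)/8 ≈ -32.5 - 5.0898*I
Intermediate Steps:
h = 1/2 - I*sqrt(1658)/8 (h = 1/2 - sqrt(-1625 - 33)/8 = 1/2 - I*sqrt(1658)/8 ≈ 0.5 - 5.0898*I)
z(n) = 33 (z(n) = 2 - (-32 - 1*(-1)) = 2 - (-32 + 1) = 2 - 1*(-31) = 2 + 31 = 33)
h - z(X) = (1/2 - I*sqrt(1658)/8) - 1*33 = (1/2 - I*sqrt(1658)/8) - 33 = -65/2 - I*sqrt(1658)/8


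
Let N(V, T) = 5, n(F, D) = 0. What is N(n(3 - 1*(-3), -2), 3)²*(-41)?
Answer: -1025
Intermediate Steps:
N(n(3 - 1*(-3), -2), 3)²*(-41) = 5²*(-41) = 25*(-41) = -1025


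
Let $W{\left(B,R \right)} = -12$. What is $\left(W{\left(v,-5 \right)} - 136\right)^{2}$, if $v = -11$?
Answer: $21904$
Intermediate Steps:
$\left(W{\left(v,-5 \right)} - 136\right)^{2} = \left(-12 - 136\right)^{2} = \left(-148\right)^{2} = 21904$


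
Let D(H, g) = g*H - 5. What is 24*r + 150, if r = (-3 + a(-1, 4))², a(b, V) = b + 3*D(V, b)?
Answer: 23214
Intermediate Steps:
D(H, g) = -5 + H*g (D(H, g) = H*g - 5 = -5 + H*g)
a(b, V) = -15 + b + 3*V*b (a(b, V) = b + 3*(-5 + V*b) = b + (-15 + 3*V*b) = -15 + b + 3*V*b)
r = 961 (r = (-3 + (-15 - 1 + 3*4*(-1)))² = (-3 + (-15 - 1 - 12))² = (-3 - 28)² = (-31)² = 961)
24*r + 150 = 24*961 + 150 = 23064 + 150 = 23214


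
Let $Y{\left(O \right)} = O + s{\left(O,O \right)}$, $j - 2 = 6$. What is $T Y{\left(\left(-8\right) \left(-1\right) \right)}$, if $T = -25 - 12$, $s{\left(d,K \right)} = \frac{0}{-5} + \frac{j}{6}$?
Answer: $- \frac{1036}{3} \approx -345.33$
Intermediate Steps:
$j = 8$ ($j = 2 + 6 = 8$)
$s{\left(d,K \right)} = \frac{4}{3}$ ($s{\left(d,K \right)} = \frac{0}{-5} + \frac{8}{6} = 0 \left(- \frac{1}{5}\right) + 8 \cdot \frac{1}{6} = 0 + \frac{4}{3} = \frac{4}{3}$)
$Y{\left(O \right)} = \frac{4}{3} + O$ ($Y{\left(O \right)} = O + \frac{4}{3} = \frac{4}{3} + O$)
$T = -37$
$T Y{\left(\left(-8\right) \left(-1\right) \right)} = - 37 \left(\frac{4}{3} - -8\right) = - 37 \left(\frac{4}{3} + 8\right) = \left(-37\right) \frac{28}{3} = - \frac{1036}{3}$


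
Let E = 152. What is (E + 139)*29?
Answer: 8439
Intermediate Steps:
(E + 139)*29 = (152 + 139)*29 = 291*29 = 8439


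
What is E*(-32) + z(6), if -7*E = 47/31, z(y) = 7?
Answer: 3023/217 ≈ 13.931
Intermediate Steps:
E = -47/217 (E = -47/(7*31) = -1/7*47/31 = -47/217 ≈ -0.21659)
E*(-32) + z(6) = -47/217*(-32) + 7 = 1504/217 + 7 = 3023/217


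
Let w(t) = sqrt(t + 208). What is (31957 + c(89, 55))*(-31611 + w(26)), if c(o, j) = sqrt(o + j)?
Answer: -1010572059 + 95907*sqrt(26) ≈ -1.0101e+9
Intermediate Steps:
w(t) = sqrt(208 + t)
c(o, j) = sqrt(j + o)
(31957 + c(89, 55))*(-31611 + w(26)) = (31957 + sqrt(55 + 89))*(-31611 + sqrt(208 + 26)) = (31957 + sqrt(144))*(-31611 + sqrt(234)) = (31957 + 12)*(-31611 + 3*sqrt(26)) = 31969*(-31611 + 3*sqrt(26)) = -1010572059 + 95907*sqrt(26)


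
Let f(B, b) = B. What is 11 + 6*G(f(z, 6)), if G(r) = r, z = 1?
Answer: 17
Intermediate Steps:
11 + 6*G(f(z, 6)) = 11 + 6*1 = 11 + 6 = 17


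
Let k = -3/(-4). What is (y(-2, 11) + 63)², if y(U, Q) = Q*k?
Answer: 81225/16 ≈ 5076.6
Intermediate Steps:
k = ¾ (k = -3*(-¼) = ¾ ≈ 0.75000)
y(U, Q) = 3*Q/4 (y(U, Q) = Q*(¾) = 3*Q/4)
(y(-2, 11) + 63)² = ((¾)*11 + 63)² = (33/4 + 63)² = (285/4)² = 81225/16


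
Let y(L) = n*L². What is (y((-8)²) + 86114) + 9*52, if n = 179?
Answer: 819766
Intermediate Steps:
y(L) = 179*L²
(y((-8)²) + 86114) + 9*52 = (179*((-8)²)² + 86114) + 9*52 = (179*64² + 86114) + 468 = (179*4096 + 86114) + 468 = (733184 + 86114) + 468 = 819298 + 468 = 819766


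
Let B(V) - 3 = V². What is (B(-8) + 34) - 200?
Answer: -99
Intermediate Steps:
B(V) = 3 + V²
(B(-8) + 34) - 200 = ((3 + (-8)²) + 34) - 200 = ((3 + 64) + 34) - 200 = (67 + 34) - 200 = 101 - 200 = -99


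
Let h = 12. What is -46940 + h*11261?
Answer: 88192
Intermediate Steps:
-46940 + h*11261 = -46940 + 12*11261 = -46940 + 135132 = 88192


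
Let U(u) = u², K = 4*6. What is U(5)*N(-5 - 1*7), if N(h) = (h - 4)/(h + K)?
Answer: -100/3 ≈ -33.333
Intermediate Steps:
K = 24
N(h) = (-4 + h)/(24 + h) (N(h) = (h - 4)/(h + 24) = (-4 + h)/(24 + h))
U(5)*N(-5 - 1*7) = 5²*((-4 + (-5 - 1*7))/(24 + (-5 - 1*7))) = 25*((-4 + (-5 - 7))/(24 + (-5 - 7))) = 25*((-4 - 12)/(24 - 12)) = 25*(-16/12) = 25*((1/12)*(-16)) = 25*(-4/3) = -100/3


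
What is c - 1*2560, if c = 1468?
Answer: -1092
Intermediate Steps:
c - 1*2560 = 1468 - 1*2560 = 1468 - 2560 = -1092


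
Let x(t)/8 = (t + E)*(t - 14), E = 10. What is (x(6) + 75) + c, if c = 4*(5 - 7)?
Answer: -957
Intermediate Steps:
c = -8 (c = 4*(-2) = -8)
x(t) = 8*(-14 + t)*(10 + t) (x(t) = 8*((t + 10)*(t - 14)) = 8*((10 + t)*(-14 + t)) = 8*((-14 + t)*(10 + t)) = 8*(-14 + t)*(10 + t))
(x(6) + 75) + c = ((-1120 - 32*6 + 8*6**2) + 75) - 8 = ((-1120 - 192 + 8*36) + 75) - 8 = ((-1120 - 192 + 288) + 75) - 8 = (-1024 + 75) - 8 = -949 - 8 = -957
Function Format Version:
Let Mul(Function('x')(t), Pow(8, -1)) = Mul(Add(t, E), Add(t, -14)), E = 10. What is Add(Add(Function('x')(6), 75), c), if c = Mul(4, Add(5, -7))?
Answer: -957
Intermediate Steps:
c = -8 (c = Mul(4, -2) = -8)
Function('x')(t) = Mul(8, Add(-14, t), Add(10, t)) (Function('x')(t) = Mul(8, Mul(Add(t, 10), Add(t, -14))) = Mul(8, Mul(Add(10, t), Add(-14, t))) = Mul(8, Mul(Add(-14, t), Add(10, t))) = Mul(8, Add(-14, t), Add(10, t)))
Add(Add(Function('x')(6), 75), c) = Add(Add(Add(-1120, Mul(-32, 6), Mul(8, Pow(6, 2))), 75), -8) = Add(Add(Add(-1120, -192, Mul(8, 36)), 75), -8) = Add(Add(Add(-1120, -192, 288), 75), -8) = Add(Add(-1024, 75), -8) = Add(-949, -8) = -957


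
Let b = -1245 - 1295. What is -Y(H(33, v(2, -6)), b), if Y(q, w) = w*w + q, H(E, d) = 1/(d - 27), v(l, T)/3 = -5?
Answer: -270967199/42 ≈ -6.4516e+6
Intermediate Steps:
v(l, T) = -15 (v(l, T) = 3*(-5) = -15)
H(E, d) = 1/(-27 + d)
b = -2540
Y(q, w) = q + w² (Y(q, w) = w² + q = q + w²)
-Y(H(33, v(2, -6)), b) = -(1/(-27 - 15) + (-2540)²) = -(1/(-42) + 6451600) = -(-1/42 + 6451600) = -1*270967199/42 = -270967199/42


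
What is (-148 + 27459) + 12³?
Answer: 29039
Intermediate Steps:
(-148 + 27459) + 12³ = 27311 + 1728 = 29039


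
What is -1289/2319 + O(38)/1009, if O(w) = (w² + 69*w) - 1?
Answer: 8126134/2339871 ≈ 3.4729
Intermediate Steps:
O(w) = -1 + w² + 69*w
-1289/2319 + O(38)/1009 = -1289/2319 + (-1 + 38² + 69*38)/1009 = -1289*1/2319 + (-1 + 1444 + 2622)*(1/1009) = -1289/2319 + 4065*(1/1009) = -1289/2319 + 4065/1009 = 8126134/2339871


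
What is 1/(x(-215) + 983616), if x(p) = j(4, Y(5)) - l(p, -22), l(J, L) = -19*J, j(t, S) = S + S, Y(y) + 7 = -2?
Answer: 1/979513 ≈ 1.0209e-6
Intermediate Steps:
Y(y) = -9 (Y(y) = -7 - 2 = -9)
j(t, S) = 2*S
x(p) = -18 + 19*p (x(p) = 2*(-9) - (-19)*p = -18 + 19*p)
1/(x(-215) + 983616) = 1/((-18 + 19*(-215)) + 983616) = 1/((-18 - 4085) + 983616) = 1/(-4103 + 983616) = 1/979513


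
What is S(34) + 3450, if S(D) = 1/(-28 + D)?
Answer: 20701/6 ≈ 3450.2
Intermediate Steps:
S(34) + 3450 = 1/(-28 + 34) + 3450 = 1/6 + 3450 = ⅙ + 3450 = 20701/6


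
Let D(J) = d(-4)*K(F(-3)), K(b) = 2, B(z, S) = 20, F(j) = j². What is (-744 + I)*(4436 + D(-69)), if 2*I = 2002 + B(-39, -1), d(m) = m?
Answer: 1182276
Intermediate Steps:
D(J) = -8 (D(J) = -4*2 = -8)
I = 1011 (I = (2002 + 20)/2 = (½)*2022 = 1011)
(-744 + I)*(4436 + D(-69)) = (-744 + 1011)*(4436 - 8) = 267*4428 = 1182276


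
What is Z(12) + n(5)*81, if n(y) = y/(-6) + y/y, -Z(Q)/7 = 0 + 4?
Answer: -29/2 ≈ -14.500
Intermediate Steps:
Z(Q) = -28 (Z(Q) = -7*(0 + 4) = -7*4 = -28)
n(y) = 1 - y/6 (n(y) = y*(-⅙) + 1 = -y/6 + 1 = 1 - y/6)
Z(12) + n(5)*81 = -28 + (1 - ⅙*5)*81 = -28 + (1 - ⅚)*81 = -28 + (⅙)*81 = -28 + 27/2 = -29/2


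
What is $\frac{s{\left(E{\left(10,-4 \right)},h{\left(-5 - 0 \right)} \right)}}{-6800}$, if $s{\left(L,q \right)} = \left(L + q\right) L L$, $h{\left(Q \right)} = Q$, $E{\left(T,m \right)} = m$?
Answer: $\frac{9}{425} \approx 0.021176$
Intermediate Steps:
$s{\left(L,q \right)} = L^{2} \left(L + q\right)$ ($s{\left(L,q \right)} = L \left(L + q\right) L = L^{2} \left(L + q\right)$)
$\frac{s{\left(E{\left(10,-4 \right)},h{\left(-5 - 0 \right)} \right)}}{-6800} = \frac{\left(-4\right)^{2} \left(-4 - 5\right)}{-6800} = 16 \left(-4 + \left(-5 + 0\right)\right) \left(- \frac{1}{6800}\right) = 16 \left(-4 - 5\right) \left(- \frac{1}{6800}\right) = 16 \left(-9\right) \left(- \frac{1}{6800}\right) = \left(-144\right) \left(- \frac{1}{6800}\right) = \frac{9}{425}$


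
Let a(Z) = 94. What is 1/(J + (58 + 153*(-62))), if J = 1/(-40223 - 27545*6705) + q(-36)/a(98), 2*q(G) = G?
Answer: -21356068680/201349104975047 ≈ -0.00010606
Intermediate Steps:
q(G) = G/2
J = -4089460007/21356068680 (J = 1/(-40223 - 27545*6705) + ((½)*(-36))/94 = (1/6705)/(-67768) - 18*1/94 = -1/67768*1/6705 - 9/47 = -1/454384440 - 9/47 = -4089460007/21356068680 ≈ -0.19149)
1/(J + (58 + 153*(-62))) = 1/(-4089460007/21356068680 + (58 + 153*(-62))) = 1/(-4089460007/21356068680 + (58 - 9486)) = 1/(-4089460007/21356068680 - 9428) = 1/(-201349104975047/21356068680) = -21356068680/201349104975047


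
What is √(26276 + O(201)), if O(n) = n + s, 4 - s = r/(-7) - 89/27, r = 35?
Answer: √2145633/9 ≈ 162.76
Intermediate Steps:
s = 332/27 (s = 4 - (35/(-7) - 89/27) = 4 - (35*(-⅐) - 89*1/27) = 4 - (-5 - 89/27) = 4 - 1*(-224/27) = 4 + 224/27 = 332/27 ≈ 12.296)
O(n) = 332/27 + n (O(n) = n + 332/27 = 332/27 + n)
√(26276 + O(201)) = √(26276 + (332/27 + 201)) = √(26276 + 5759/27) = √(715211/27) = √2145633/9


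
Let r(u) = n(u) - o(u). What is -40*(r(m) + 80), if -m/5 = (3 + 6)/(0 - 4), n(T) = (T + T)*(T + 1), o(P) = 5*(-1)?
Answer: -14425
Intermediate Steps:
o(P) = -5
n(T) = 2*T*(1 + T) (n(T) = (2*T)*(1 + T) = 2*T*(1 + T))
m = 45/4 (m = -5*(3 + 6)/(0 - 4) = -45/(-4) = -45*(-1)/4 = -5*(-9/4) = 45/4 ≈ 11.250)
r(u) = 5 + 2*u*(1 + u) (r(u) = 2*u*(1 + u) - 1*(-5) = 2*u*(1 + u) + 5 = 5 + 2*u*(1 + u))
-40*(r(m) + 80) = -40*((5 + 2*(45/4)*(1 + 45/4)) + 80) = -40*((5 + 2*(45/4)*(49/4)) + 80) = -40*((5 + 2205/8) + 80) = -40*(2245/8 + 80) = -40*2885/8 = -14425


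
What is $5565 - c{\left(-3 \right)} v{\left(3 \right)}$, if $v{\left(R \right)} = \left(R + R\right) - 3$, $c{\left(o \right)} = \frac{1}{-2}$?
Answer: $\frac{11133}{2} \approx 5566.5$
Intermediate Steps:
$c{\left(o \right)} = - \frac{1}{2}$
$v{\left(R \right)} = -3 + 2 R$ ($v{\left(R \right)} = 2 R - 3 = -3 + 2 R$)
$5565 - c{\left(-3 \right)} v{\left(3 \right)} = 5565 - - \frac{-3 + 2 \cdot 3}{2} = 5565 - - \frac{-3 + 6}{2} = 5565 - \left(- \frac{1}{2}\right) 3 = 5565 - - \frac{3}{2} = 5565 + \frac{3}{2} = \frac{11133}{2}$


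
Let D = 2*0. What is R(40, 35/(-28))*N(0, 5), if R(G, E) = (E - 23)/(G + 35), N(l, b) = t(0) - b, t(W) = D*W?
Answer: 97/60 ≈ 1.6167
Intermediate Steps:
D = 0
t(W) = 0 (t(W) = 0*W = 0)
N(l, b) = -b (N(l, b) = 0 - b = -b)
R(G, E) = (-23 + E)/(35 + G)
R(40, 35/(-28))*N(0, 5) = ((-23 + 35/(-28))/(35 + 40))*(-1*5) = ((-23 + 35*(-1/28))/75)*(-5) = ((-23 - 5/4)/75)*(-5) = ((1/75)*(-97/4))*(-5) = -97/300*(-5) = 97/60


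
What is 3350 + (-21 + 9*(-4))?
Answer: 3293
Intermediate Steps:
3350 + (-21 + 9*(-4)) = 3350 + (-21 - 36) = 3350 - 57 = 3293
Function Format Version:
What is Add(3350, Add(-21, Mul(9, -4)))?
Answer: 3293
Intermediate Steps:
Add(3350, Add(-21, Mul(9, -4))) = Add(3350, Add(-21, -36)) = Add(3350, -57) = 3293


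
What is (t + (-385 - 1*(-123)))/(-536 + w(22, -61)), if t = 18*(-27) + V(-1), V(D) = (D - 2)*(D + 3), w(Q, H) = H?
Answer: 754/597 ≈ 1.2630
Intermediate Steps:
V(D) = (-2 + D)*(3 + D)
t = -492 (t = 18*(-27) + (-6 - 1 + (-1)²) = -486 + (-6 - 1 + 1) = -486 - 6 = -492)
(t + (-385 - 1*(-123)))/(-536 + w(22, -61)) = (-492 + (-385 - 1*(-123)))/(-536 - 61) = (-492 + (-385 + 123))/(-597) = (-492 - 262)*(-1/597) = -754*(-1/597) = 754/597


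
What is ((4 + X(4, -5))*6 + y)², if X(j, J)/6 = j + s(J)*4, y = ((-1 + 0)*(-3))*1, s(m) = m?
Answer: 301401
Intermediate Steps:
y = 3 (y = -1*(-3)*1 = 3*1 = 3)
X(j, J) = 6*j + 24*J (X(j, J) = 6*(j + J*4) = 6*(j + 4*J) = 6*j + 24*J)
((4 + X(4, -5))*6 + y)² = ((4 + (6*4 + 24*(-5)))*6 + 3)² = ((4 + (24 - 120))*6 + 3)² = ((4 - 96)*6 + 3)² = (-92*6 + 3)² = (-552 + 3)² = (-549)² = 301401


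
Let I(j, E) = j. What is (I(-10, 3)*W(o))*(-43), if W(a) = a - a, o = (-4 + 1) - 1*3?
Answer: 0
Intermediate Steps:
o = -6 (o = -3 - 3 = -6)
W(a) = 0
(I(-10, 3)*W(o))*(-43) = -10*0*(-43) = 0*(-43) = 0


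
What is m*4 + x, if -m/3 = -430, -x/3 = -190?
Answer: 5730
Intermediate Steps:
x = 570 (x = -3*(-190) = 570)
m = 1290 (m = -3*(-430) = 1290)
m*4 + x = 1290*4 + 570 = 5160 + 570 = 5730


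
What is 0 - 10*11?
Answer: -110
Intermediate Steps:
0 - 10*11 = 0 - 110 = -110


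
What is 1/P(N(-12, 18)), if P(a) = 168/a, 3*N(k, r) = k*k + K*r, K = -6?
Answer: 1/14 ≈ 0.071429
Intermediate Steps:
N(k, r) = -2*r + k²/3 (N(k, r) = (k*k - 6*r)/3 = (k² - 6*r)/3 = -2*r + k²/3)
1/P(N(-12, 18)) = 1/(168/(-2*18 + (⅓)*(-12)²)) = 1/(168/(-36 + (⅓)*144)) = 1/(168/(-36 + 48)) = 1/(168/12) = 1/(168*(1/12)) = 1/14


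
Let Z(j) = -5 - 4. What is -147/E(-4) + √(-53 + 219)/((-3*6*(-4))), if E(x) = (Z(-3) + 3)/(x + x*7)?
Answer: -784 + √166/72 ≈ -783.82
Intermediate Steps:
Z(j) = -9
E(x) = -3/(4*x) (E(x) = (-9 + 3)/(x + x*7) = -6/(x + 7*x) = -6*1/(8*x) = -3/(4*x))
-147/E(-4) + √(-53 + 219)/((-3*6*(-4))) = -147/((-¾/(-4))) + √(-53 + 219)/((-3*6*(-4))) = -147/((-¾*(-¼))) + √166/((-18*(-4))) = -147/3/16 + √166/72 = -147*16/3 + √166*(1/72) = -784 + √166/72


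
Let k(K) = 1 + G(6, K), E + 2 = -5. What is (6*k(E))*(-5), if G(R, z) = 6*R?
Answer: -1110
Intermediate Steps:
E = -7 (E = -2 - 5 = -7)
k(K) = 37 (k(K) = 1 + 6*6 = 1 + 36 = 37)
(6*k(E))*(-5) = (6*37)*(-5) = 222*(-5) = -1110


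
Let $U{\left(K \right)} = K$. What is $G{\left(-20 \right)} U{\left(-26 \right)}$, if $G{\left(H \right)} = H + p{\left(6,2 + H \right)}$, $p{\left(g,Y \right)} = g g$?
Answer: $-416$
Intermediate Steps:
$p{\left(g,Y \right)} = g^{2}$
$G{\left(H \right)} = 36 + H$ ($G{\left(H \right)} = H + 6^{2} = H + 36 = 36 + H$)
$G{\left(-20 \right)} U{\left(-26 \right)} = \left(36 - 20\right) \left(-26\right) = 16 \left(-26\right) = -416$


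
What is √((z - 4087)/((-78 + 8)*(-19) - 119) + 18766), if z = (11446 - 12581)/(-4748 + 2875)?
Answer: √96528921431843446/2268203 ≈ 136.98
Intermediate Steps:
z = 1135/1873 (z = -1135/(-1873) = -1135*(-1/1873) = 1135/1873 ≈ 0.60598)
√((z - 4087)/((-78 + 8)*(-19) - 119) + 18766) = √((1135/1873 - 4087)/((-78 + 8)*(-19) - 119) + 18766) = √(-7653816/(1873*(-70*(-19) - 119)) + 18766) = √(-7653816/(1873*(1330 - 119)) + 18766) = √(-7653816/1873/1211 + 18766) = √(-7653816/1873*1/1211 + 18766) = √(-7653816/2268203 + 18766) = √(42557443682/2268203) = √96528921431843446/2268203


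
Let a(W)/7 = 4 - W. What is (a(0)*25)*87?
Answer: 60900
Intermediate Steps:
a(W) = 28 - 7*W (a(W) = 7*(4 - W) = 28 - 7*W)
(a(0)*25)*87 = ((28 - 7*0)*25)*87 = ((28 + 0)*25)*87 = (28*25)*87 = 700*87 = 60900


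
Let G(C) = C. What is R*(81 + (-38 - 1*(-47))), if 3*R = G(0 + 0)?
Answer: 0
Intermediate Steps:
R = 0 (R = (0 + 0)/3 = (⅓)*0 = 0)
R*(81 + (-38 - 1*(-47))) = 0*(81 + (-38 - 1*(-47))) = 0*(81 + (-38 + 47)) = 0*(81 + 9) = 0*90 = 0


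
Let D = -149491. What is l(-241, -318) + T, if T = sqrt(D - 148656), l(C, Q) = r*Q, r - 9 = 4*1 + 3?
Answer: -5088 + I*sqrt(298147) ≈ -5088.0 + 546.03*I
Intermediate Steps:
r = 16 (r = 9 + (4*1 + 3) = 9 + (4 + 3) = 9 + 7 = 16)
l(C, Q) = 16*Q
T = I*sqrt(298147) (T = sqrt(-149491 - 148656) = sqrt(-298147) = I*sqrt(298147) ≈ 546.03*I)
l(-241, -318) + T = 16*(-318) + I*sqrt(298147) = -5088 + I*sqrt(298147)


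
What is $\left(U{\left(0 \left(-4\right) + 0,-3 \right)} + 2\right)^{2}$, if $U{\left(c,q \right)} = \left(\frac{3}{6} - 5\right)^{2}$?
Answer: $\frac{7921}{16} \approx 495.06$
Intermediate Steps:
$U{\left(c,q \right)} = \frac{81}{4}$ ($U{\left(c,q \right)} = \left(3 \cdot \frac{1}{6} - 5\right)^{2} = \left(\frac{1}{2} - 5\right)^{2} = \left(- \frac{9}{2}\right)^{2} = \frac{81}{4}$)
$\left(U{\left(0 \left(-4\right) + 0,-3 \right)} + 2\right)^{2} = \left(\frac{81}{4} + 2\right)^{2} = \left(\frac{89}{4}\right)^{2} = \frac{7921}{16}$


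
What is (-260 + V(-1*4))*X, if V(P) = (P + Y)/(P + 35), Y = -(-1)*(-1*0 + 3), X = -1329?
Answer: 10713069/31 ≈ 3.4558e+5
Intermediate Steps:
Y = 3 (Y = -(-1)*(0 + 3) = -(-1)*3 = -1*(-3) = 3)
V(P) = (3 + P)/(35 + P) (V(P) = (P + 3)/(P + 35) = (3 + P)/(35 + P))
(-260 + V(-1*4))*X = (-260 + (3 - 1*4)/(35 - 1*4))*(-1329) = (-260 + (3 - 4)/(35 - 4))*(-1329) = (-260 - 1/31)*(-1329) = -8061/31*(-1329) = 10713069/31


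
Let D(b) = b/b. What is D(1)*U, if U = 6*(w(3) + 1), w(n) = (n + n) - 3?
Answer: 24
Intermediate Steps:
w(n) = -3 + 2*n (w(n) = 2*n - 3 = -3 + 2*n)
D(b) = 1
U = 24 (U = 6*((-3 + 2*3) + 1) = 6*((-3 + 6) + 1) = 6*(3 + 1) = 6*4 = 24)
D(1)*U = 1*24 = 24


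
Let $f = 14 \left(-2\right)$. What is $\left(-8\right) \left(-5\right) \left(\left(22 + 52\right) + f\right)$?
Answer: $1840$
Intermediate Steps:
$f = -28$
$\left(-8\right) \left(-5\right) \left(\left(22 + 52\right) + f\right) = \left(-8\right) \left(-5\right) \left(\left(22 + 52\right) - 28\right) = 40 \left(74 - 28\right) = 40 \cdot 46 = 1840$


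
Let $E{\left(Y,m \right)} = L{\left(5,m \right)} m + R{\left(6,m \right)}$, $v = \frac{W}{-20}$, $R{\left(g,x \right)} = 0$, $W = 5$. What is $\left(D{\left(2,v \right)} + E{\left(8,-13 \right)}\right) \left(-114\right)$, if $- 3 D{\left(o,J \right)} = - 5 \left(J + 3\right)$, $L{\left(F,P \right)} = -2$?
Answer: $- \frac{6973}{2} \approx -3486.5$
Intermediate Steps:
$v = - \frac{1}{4}$ ($v = \frac{5}{-20} = 5 \left(- \frac{1}{20}\right) = - \frac{1}{4} \approx -0.25$)
$D{\left(o,J \right)} = 5 + \frac{5 J}{3}$ ($D{\left(o,J \right)} = - \frac{\left(-5\right) \left(J + 3\right)}{3} = - \frac{\left(-5\right) \left(3 + J\right)}{3} = - \frac{-15 - 5 J}{3} = 5 + \frac{5 J}{3}$)
$E{\left(Y,m \right)} = - 2 m$ ($E{\left(Y,m \right)} = - 2 m + 0 = - 2 m$)
$\left(D{\left(2,v \right)} + E{\left(8,-13 \right)}\right) \left(-114\right) = \left(\left(5 + \frac{5}{3} \left(- \frac{1}{4}\right)\right) - -26\right) \left(-114\right) = \left(\left(5 - \frac{5}{12}\right) + 26\right) \left(-114\right) = \left(\frac{55}{12} + 26\right) \left(-114\right) = \frac{367}{12} \left(-114\right) = - \frac{6973}{2}$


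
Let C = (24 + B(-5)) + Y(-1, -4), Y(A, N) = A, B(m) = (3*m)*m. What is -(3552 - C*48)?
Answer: 1152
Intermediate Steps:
B(m) = 3*m**2
C = 98 (C = (24 + 3*(-5)**2) - 1 = (24 + 3*25) - 1 = (24 + 75) - 1 = 99 - 1 = 98)
-(3552 - C*48) = -(3552 - 98*48) = -(3552 - 1*4704) = -(3552 - 4704) = -1*(-1152) = 1152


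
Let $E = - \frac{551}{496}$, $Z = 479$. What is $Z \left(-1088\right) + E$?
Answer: $- \frac{258491943}{496} \approx -5.2115 \cdot 10^{5}$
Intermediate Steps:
$E = - \frac{551}{496}$ ($E = \left(-551\right) \frac{1}{496} = - \frac{551}{496} \approx -1.1109$)
$Z \left(-1088\right) + E = 479 \left(-1088\right) - \frac{551}{496} = -521152 - \frac{551}{496} = - \frac{258491943}{496}$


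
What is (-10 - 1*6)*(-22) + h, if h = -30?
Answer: 322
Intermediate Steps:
(-10 - 1*6)*(-22) + h = (-10 - 1*6)*(-22) - 30 = (-10 - 6)*(-22) - 30 = -16*(-22) - 30 = 352 - 30 = 322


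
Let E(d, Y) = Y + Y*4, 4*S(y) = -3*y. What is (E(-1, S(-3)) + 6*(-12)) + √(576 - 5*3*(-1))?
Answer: -243/4 + √591 ≈ -36.440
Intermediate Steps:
S(y) = -3*y/4 (S(y) = (-3*y)/4 = -3*y/4)
E(d, Y) = 5*Y (E(d, Y) = Y + 4*Y = 5*Y)
(E(-1, S(-3)) + 6*(-12)) + √(576 - 5*3*(-1)) = (5*(-¾*(-3)) + 6*(-12)) + √(576 - 5*3*(-1)) = (5*(9/4) - 72) + √(576 - 15*(-1)) = (45/4 - 72) + √(576 + 15) = -243/4 + √591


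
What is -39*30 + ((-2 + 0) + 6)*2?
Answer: -1162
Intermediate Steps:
-39*30 + ((-2 + 0) + 6)*2 = -1170 + (-2 + 6)*2 = -1170 + 4*2 = -1170 + 8 = -1162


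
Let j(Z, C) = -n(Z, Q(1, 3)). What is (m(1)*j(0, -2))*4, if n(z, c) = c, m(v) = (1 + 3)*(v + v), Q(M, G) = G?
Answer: -96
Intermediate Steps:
m(v) = 8*v (m(v) = 4*(2*v) = 8*v)
j(Z, C) = -3 (j(Z, C) = -1*3 = -3)
(m(1)*j(0, -2))*4 = ((8*1)*(-3))*4 = (8*(-3))*4 = -24*4 = -96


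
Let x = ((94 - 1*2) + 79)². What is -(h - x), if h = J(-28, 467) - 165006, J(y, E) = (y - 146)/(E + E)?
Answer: 90713436/467 ≈ 1.9425e+5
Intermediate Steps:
J(y, E) = (-146 + y)/(2*E) (J(y, E) = (-146 + y)/((2*E)) = (-146 + y)*(1/(2*E)) = (-146 + y)/(2*E))
h = -77057889/467 (h = (½)*(-146 - 28)/467 - 165006 = (½)*(1/467)*(-174) - 165006 = -87/467 - 165006 = -77057889/467 ≈ -1.6501e+5)
x = 29241 (x = ((94 - 2) + 79)² = (92 + 79)² = 171² = 29241)
-(h - x) = -(-77057889/467 - 1*29241) = -(-77057889/467 - 29241) = -1*(-90713436/467) = 90713436/467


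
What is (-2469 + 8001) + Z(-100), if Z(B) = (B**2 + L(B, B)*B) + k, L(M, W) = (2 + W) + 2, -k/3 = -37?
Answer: 25243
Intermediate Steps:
k = 111 (k = -3*(-37) = 111)
L(M, W) = 4 + W
Z(B) = 111 + B**2 + B*(4 + B) (Z(B) = (B**2 + (4 + B)*B) + 111 = (B**2 + B*(4 + B)) + 111 = 111 + B**2 + B*(4 + B))
(-2469 + 8001) + Z(-100) = (-2469 + 8001) + (111 + (-100)**2 - 100*(4 - 100)) = 5532 + (111 + 10000 - 100*(-96)) = 5532 + (111 + 10000 + 9600) = 5532 + 19711 = 25243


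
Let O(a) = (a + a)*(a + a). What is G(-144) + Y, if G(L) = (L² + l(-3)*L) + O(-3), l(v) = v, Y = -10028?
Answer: 11176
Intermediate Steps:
O(a) = 4*a² (O(a) = (2*a)*(2*a) = 4*a²)
G(L) = 36 + L² - 3*L (G(L) = (L² - 3*L) + 4*(-3)² = (L² - 3*L) + 4*9 = (L² - 3*L) + 36 = 36 + L² - 3*L)
G(-144) + Y = (36 + (-144)² - 3*(-144)) - 10028 = (36 + 20736 + 432) - 10028 = 21204 - 10028 = 11176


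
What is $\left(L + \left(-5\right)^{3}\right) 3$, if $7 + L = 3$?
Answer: $-387$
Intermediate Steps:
$L = -4$ ($L = -7 + 3 = -4$)
$\left(L + \left(-5\right)^{3}\right) 3 = \left(-4 + \left(-5\right)^{3}\right) 3 = \left(-4 - 125\right) 3 = \left(-129\right) 3 = -387$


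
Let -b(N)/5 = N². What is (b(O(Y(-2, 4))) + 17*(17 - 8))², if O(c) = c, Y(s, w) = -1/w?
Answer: 5968249/256 ≈ 23313.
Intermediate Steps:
b(N) = -5*N²
(b(O(Y(-2, 4))) + 17*(17 - 8))² = (-5*(-1/4)² + 17*(17 - 8))² = (-5*(-1*¼)² + 17*9)² = (-5*(-¼)² + 153)² = (-5*1/16 + 153)² = (-5/16 + 153)² = (2443/16)² = 5968249/256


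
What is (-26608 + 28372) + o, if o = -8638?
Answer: -6874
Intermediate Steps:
(-26608 + 28372) + o = (-26608 + 28372) - 8638 = 1764 - 8638 = -6874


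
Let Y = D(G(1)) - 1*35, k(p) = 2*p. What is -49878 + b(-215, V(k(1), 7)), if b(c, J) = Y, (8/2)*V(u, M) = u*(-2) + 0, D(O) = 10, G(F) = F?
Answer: -49903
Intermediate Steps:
V(u, M) = -u/2 (V(u, M) = (u*(-2) + 0)/4 = (-2*u + 0)/4 = (-2*u)/4 = -u/2)
Y = -25 (Y = 10 - 1*35 = 10 - 35 = -25)
b(c, J) = -25
-49878 + b(-215, V(k(1), 7)) = -49878 - 25 = -49903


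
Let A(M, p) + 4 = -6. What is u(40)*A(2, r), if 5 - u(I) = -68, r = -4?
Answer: -730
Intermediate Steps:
u(I) = 73 (u(I) = 5 - 1*(-68) = 5 + 68 = 73)
A(M, p) = -10 (A(M, p) = -4 - 6 = -10)
u(40)*A(2, r) = 73*(-10) = -730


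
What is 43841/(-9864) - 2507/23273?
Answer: -1045040641/229564872 ≈ -4.5523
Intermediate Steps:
43841/(-9864) - 2507/23273 = 43841*(-1/9864) - 2507*1/23273 = -43841/9864 - 2507/23273 = -1045040641/229564872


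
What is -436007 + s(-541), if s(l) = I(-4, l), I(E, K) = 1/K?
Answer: -235879788/541 ≈ -4.3601e+5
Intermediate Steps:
s(l) = 1/l
-436007 + s(-541) = -436007 + 1/(-541) = -436007 - 1/541 = -235879788/541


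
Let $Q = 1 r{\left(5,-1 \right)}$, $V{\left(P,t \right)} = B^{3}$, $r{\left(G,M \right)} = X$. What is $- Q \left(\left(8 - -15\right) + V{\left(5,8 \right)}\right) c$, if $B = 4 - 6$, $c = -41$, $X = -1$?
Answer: $-615$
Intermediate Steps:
$r{\left(G,M \right)} = -1$
$B = -2$ ($B = 4 - 6 = -2$)
$V{\left(P,t \right)} = -8$ ($V{\left(P,t \right)} = \left(-2\right)^{3} = -8$)
$Q = -1$ ($Q = 1 \left(-1\right) = -1$)
$- Q \left(\left(8 - -15\right) + V{\left(5,8 \right)}\right) c = - \left(-1\right) \left(\left(8 - -15\right) - 8\right) \left(-41\right) = - \left(-1\right) \left(\left(8 + 15\right) - 8\right) \left(-41\right) = - \left(-1\right) \left(23 - 8\right) \left(-41\right) = - \left(-1\right) 15 \left(-41\right) = - \left(-1\right) \left(-615\right) = \left(-1\right) 615 = -615$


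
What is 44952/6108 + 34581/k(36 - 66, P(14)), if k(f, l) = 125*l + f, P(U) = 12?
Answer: 7702783/249410 ≈ 30.884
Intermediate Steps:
k(f, l) = f + 125*l
44952/6108 + 34581/k(36 - 66, P(14)) = 44952/6108 + 34581/((36 - 66) + 125*12) = 44952*(1/6108) + 34581/(-30 + 1500) = 3746/509 + 34581/1470 = 3746/509 + 34581*(1/1470) = 3746/509 + 11527/490 = 7702783/249410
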